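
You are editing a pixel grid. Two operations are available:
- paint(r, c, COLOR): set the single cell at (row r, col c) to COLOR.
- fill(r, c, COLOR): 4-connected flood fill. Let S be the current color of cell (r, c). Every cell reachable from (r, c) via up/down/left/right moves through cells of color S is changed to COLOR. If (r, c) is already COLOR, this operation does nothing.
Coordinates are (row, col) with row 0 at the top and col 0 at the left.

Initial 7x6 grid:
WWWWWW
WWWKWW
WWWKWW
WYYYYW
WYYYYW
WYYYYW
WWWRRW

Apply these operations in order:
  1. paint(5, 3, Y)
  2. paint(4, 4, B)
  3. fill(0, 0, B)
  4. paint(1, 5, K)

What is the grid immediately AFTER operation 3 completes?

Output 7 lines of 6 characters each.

After op 1 paint(5,3,Y):
WWWWWW
WWWKWW
WWWKWW
WYYYYW
WYYYYW
WYYYYW
WWWRRW
After op 2 paint(4,4,B):
WWWWWW
WWWKWW
WWWKWW
WYYYYW
WYYYBW
WYYYYW
WWWRRW
After op 3 fill(0,0,B) [26 cells changed]:
BBBBBB
BBBKBB
BBBKBB
BYYYYB
BYYYBB
BYYYYB
BBBRRB

Answer: BBBBBB
BBBKBB
BBBKBB
BYYYYB
BYYYBB
BYYYYB
BBBRRB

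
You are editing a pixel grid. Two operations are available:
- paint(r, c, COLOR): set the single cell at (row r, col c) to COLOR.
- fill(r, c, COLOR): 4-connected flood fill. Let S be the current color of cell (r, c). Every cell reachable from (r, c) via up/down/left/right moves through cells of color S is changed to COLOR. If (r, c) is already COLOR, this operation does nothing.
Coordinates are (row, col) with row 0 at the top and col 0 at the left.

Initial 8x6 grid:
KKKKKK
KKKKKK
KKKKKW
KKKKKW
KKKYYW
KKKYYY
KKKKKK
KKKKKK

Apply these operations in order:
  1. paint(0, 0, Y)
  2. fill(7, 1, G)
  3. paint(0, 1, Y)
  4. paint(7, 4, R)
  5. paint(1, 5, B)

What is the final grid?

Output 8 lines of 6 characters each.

Answer: YYGGGG
GGGGGB
GGGGGW
GGGGGW
GGGYYW
GGGYYY
GGGGGG
GGGGRG

Derivation:
After op 1 paint(0,0,Y):
YKKKKK
KKKKKK
KKKKKW
KKKKKW
KKKYYW
KKKYYY
KKKKKK
KKKKKK
After op 2 fill(7,1,G) [39 cells changed]:
YGGGGG
GGGGGG
GGGGGW
GGGGGW
GGGYYW
GGGYYY
GGGGGG
GGGGGG
After op 3 paint(0,1,Y):
YYGGGG
GGGGGG
GGGGGW
GGGGGW
GGGYYW
GGGYYY
GGGGGG
GGGGGG
After op 4 paint(7,4,R):
YYGGGG
GGGGGG
GGGGGW
GGGGGW
GGGYYW
GGGYYY
GGGGGG
GGGGRG
After op 5 paint(1,5,B):
YYGGGG
GGGGGB
GGGGGW
GGGGGW
GGGYYW
GGGYYY
GGGGGG
GGGGRG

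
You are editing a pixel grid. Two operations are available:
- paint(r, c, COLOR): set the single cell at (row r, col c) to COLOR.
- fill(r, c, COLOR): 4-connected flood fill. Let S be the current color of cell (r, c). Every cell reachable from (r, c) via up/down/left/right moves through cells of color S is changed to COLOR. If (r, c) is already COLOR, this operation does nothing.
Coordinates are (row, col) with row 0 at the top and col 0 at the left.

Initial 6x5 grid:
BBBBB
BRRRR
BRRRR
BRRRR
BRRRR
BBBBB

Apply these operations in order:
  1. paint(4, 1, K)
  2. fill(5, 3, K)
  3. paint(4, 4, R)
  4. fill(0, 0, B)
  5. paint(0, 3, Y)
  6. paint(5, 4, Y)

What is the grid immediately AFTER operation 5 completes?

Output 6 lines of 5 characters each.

After op 1 paint(4,1,K):
BBBBB
BRRRR
BRRRR
BRRRR
BKRRR
BBBBB
After op 2 fill(5,3,K) [14 cells changed]:
KKKKK
KRRRR
KRRRR
KRRRR
KKRRR
KKKKK
After op 3 paint(4,4,R):
KKKKK
KRRRR
KRRRR
KRRRR
KKRRR
KKKKK
After op 4 fill(0,0,B) [15 cells changed]:
BBBBB
BRRRR
BRRRR
BRRRR
BBRRR
BBBBB
After op 5 paint(0,3,Y):
BBBYB
BRRRR
BRRRR
BRRRR
BBRRR
BBBBB

Answer: BBBYB
BRRRR
BRRRR
BRRRR
BBRRR
BBBBB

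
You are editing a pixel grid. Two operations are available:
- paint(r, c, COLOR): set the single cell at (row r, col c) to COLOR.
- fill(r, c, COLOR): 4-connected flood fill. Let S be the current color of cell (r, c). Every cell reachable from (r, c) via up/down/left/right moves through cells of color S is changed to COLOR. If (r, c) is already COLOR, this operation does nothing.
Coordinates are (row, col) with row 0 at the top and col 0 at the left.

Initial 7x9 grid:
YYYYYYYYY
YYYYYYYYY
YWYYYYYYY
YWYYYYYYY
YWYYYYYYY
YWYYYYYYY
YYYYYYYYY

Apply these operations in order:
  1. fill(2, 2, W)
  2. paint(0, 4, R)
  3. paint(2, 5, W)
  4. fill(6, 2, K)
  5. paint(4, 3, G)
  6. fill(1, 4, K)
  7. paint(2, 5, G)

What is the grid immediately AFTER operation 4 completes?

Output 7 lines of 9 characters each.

Answer: KKKKRKKKK
KKKKKKKKK
KKKKKKKKK
KKKKKKKKK
KKKKKKKKK
KKKKKKKKK
KKKKKKKKK

Derivation:
After op 1 fill(2,2,W) [59 cells changed]:
WWWWWWWWW
WWWWWWWWW
WWWWWWWWW
WWWWWWWWW
WWWWWWWWW
WWWWWWWWW
WWWWWWWWW
After op 2 paint(0,4,R):
WWWWRWWWW
WWWWWWWWW
WWWWWWWWW
WWWWWWWWW
WWWWWWWWW
WWWWWWWWW
WWWWWWWWW
After op 3 paint(2,5,W):
WWWWRWWWW
WWWWWWWWW
WWWWWWWWW
WWWWWWWWW
WWWWWWWWW
WWWWWWWWW
WWWWWWWWW
After op 4 fill(6,2,K) [62 cells changed]:
KKKKRKKKK
KKKKKKKKK
KKKKKKKKK
KKKKKKKKK
KKKKKKKKK
KKKKKKKKK
KKKKKKKKK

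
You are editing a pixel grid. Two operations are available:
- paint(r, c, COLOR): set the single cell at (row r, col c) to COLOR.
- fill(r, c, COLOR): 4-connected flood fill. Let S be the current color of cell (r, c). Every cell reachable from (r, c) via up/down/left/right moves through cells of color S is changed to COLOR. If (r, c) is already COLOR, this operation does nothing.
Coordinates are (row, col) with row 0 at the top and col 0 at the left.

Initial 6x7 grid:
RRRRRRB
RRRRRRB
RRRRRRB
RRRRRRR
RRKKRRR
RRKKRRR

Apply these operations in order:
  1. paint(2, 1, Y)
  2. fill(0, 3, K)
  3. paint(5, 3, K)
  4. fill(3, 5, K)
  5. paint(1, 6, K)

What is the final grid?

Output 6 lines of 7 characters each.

After op 1 paint(2,1,Y):
RRRRRRB
RRRRRRB
RYRRRRB
RRRRRRR
RRKKRRR
RRKKRRR
After op 2 fill(0,3,K) [34 cells changed]:
KKKKKKB
KKKKKKB
KYKKKKB
KKKKKKK
KKKKKKK
KKKKKKK
After op 3 paint(5,3,K):
KKKKKKB
KKKKKKB
KYKKKKB
KKKKKKK
KKKKKKK
KKKKKKK
After op 4 fill(3,5,K) [0 cells changed]:
KKKKKKB
KKKKKKB
KYKKKKB
KKKKKKK
KKKKKKK
KKKKKKK
After op 5 paint(1,6,K):
KKKKKKB
KKKKKKK
KYKKKKB
KKKKKKK
KKKKKKK
KKKKKKK

Answer: KKKKKKB
KKKKKKK
KYKKKKB
KKKKKKK
KKKKKKK
KKKKKKK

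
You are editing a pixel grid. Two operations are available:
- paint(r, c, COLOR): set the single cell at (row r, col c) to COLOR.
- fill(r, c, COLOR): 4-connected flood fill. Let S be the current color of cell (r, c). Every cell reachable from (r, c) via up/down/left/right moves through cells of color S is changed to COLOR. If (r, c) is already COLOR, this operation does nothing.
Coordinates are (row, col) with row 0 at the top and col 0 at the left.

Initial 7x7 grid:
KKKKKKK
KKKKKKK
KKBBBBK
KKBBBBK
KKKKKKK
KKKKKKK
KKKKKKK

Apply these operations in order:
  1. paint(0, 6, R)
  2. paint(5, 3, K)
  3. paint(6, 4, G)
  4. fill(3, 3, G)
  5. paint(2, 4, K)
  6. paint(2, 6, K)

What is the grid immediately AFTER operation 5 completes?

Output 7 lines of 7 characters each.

After op 1 paint(0,6,R):
KKKKKKR
KKKKKKK
KKBBBBK
KKBBBBK
KKKKKKK
KKKKKKK
KKKKKKK
After op 2 paint(5,3,K):
KKKKKKR
KKKKKKK
KKBBBBK
KKBBBBK
KKKKKKK
KKKKKKK
KKKKKKK
After op 3 paint(6,4,G):
KKKKKKR
KKKKKKK
KKBBBBK
KKBBBBK
KKKKKKK
KKKKKKK
KKKKGKK
After op 4 fill(3,3,G) [8 cells changed]:
KKKKKKR
KKKKKKK
KKGGGGK
KKGGGGK
KKKKKKK
KKKKKKK
KKKKGKK
After op 5 paint(2,4,K):
KKKKKKR
KKKKKKK
KKGGKGK
KKGGGGK
KKKKKKK
KKKKKKK
KKKKGKK

Answer: KKKKKKR
KKKKKKK
KKGGKGK
KKGGGGK
KKKKKKK
KKKKKKK
KKKKGKK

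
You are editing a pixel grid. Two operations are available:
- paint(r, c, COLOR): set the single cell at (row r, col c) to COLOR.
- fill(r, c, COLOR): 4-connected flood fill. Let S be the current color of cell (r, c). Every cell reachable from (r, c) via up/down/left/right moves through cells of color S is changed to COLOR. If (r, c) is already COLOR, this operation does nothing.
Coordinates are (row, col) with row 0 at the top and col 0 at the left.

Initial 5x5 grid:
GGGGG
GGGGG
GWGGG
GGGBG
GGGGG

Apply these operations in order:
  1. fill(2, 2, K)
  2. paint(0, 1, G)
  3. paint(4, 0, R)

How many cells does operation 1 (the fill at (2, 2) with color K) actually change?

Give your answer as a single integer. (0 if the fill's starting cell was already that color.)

After op 1 fill(2,2,K) [23 cells changed]:
KKKKK
KKKKK
KWKKK
KKKBK
KKKKK

Answer: 23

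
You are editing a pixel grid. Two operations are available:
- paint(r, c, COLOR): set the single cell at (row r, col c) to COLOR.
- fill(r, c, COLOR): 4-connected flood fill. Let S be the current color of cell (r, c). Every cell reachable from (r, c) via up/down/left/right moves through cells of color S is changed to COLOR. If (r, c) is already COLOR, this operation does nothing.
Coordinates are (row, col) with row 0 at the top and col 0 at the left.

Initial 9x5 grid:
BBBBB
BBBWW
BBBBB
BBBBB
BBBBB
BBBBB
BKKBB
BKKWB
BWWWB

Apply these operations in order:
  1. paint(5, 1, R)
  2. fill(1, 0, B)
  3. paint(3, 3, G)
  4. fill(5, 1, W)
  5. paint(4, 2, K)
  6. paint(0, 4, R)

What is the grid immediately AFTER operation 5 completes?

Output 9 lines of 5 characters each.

After op 1 paint(5,1,R):
BBBBB
BBBWW
BBBBB
BBBBB
BBBBB
BRBBB
BKKBB
BKKWB
BWWWB
After op 2 fill(1,0,B) [0 cells changed]:
BBBBB
BBBWW
BBBBB
BBBBB
BBBBB
BRBBB
BKKBB
BKKWB
BWWWB
After op 3 paint(3,3,G):
BBBBB
BBBWW
BBBBB
BBBGB
BBBBB
BRBBB
BKKBB
BKKWB
BWWWB
After op 4 fill(5,1,W) [1 cells changed]:
BBBBB
BBBWW
BBBBB
BBBGB
BBBBB
BWBBB
BKKBB
BKKWB
BWWWB
After op 5 paint(4,2,K):
BBBBB
BBBWW
BBBBB
BBBGB
BBKBB
BWBBB
BKKBB
BKKWB
BWWWB

Answer: BBBBB
BBBWW
BBBBB
BBBGB
BBKBB
BWBBB
BKKBB
BKKWB
BWWWB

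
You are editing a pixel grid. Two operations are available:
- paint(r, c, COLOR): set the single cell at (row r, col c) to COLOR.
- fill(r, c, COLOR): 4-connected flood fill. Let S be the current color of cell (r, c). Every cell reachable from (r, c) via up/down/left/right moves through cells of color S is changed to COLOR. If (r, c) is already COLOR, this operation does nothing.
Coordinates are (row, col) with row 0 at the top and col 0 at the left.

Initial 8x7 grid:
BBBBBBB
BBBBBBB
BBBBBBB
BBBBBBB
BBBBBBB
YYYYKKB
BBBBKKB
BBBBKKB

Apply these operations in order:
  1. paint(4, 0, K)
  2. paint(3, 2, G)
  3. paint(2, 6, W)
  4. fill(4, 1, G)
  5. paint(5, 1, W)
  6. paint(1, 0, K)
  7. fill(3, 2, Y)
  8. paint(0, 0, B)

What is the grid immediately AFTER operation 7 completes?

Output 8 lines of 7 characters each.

Answer: YYYYYYY
KYYYYYY
YYYYYYW
YYYYYYY
KYYYYYY
YWYYKKY
BBBBKKY
BBBBKKY

Derivation:
After op 1 paint(4,0,K):
BBBBBBB
BBBBBBB
BBBBBBB
BBBBBBB
KBBBBBB
YYYYKKB
BBBBKKB
BBBBKKB
After op 2 paint(3,2,G):
BBBBBBB
BBBBBBB
BBBBBBB
BBGBBBB
KBBBBBB
YYYYKKB
BBBBKKB
BBBBKKB
After op 3 paint(2,6,W):
BBBBBBB
BBBBBBB
BBBBBBW
BBGBBBB
KBBBBBB
YYYYKKB
BBBBKKB
BBBBKKB
After op 4 fill(4,1,G) [35 cells changed]:
GGGGGGG
GGGGGGG
GGGGGGW
GGGGGGG
KGGGGGG
YYYYKKG
BBBBKKG
BBBBKKG
After op 5 paint(5,1,W):
GGGGGGG
GGGGGGG
GGGGGGW
GGGGGGG
KGGGGGG
YWYYKKG
BBBBKKG
BBBBKKG
After op 6 paint(1,0,K):
GGGGGGG
KGGGGGG
GGGGGGW
GGGGGGG
KGGGGGG
YWYYKKG
BBBBKKG
BBBBKKG
After op 7 fill(3,2,Y) [35 cells changed]:
YYYYYYY
KYYYYYY
YYYYYYW
YYYYYYY
KYYYYYY
YWYYKKY
BBBBKKY
BBBBKKY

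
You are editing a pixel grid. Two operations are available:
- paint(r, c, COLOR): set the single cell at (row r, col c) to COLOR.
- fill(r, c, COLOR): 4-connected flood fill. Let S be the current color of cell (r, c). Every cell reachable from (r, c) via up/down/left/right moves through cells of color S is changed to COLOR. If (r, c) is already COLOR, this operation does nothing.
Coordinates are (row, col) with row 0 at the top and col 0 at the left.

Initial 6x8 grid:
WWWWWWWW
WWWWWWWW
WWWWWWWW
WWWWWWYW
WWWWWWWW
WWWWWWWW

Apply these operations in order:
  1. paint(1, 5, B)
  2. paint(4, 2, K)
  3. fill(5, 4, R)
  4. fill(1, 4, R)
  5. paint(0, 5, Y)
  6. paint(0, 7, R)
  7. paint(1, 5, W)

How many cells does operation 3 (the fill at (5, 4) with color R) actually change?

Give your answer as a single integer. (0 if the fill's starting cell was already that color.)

After op 1 paint(1,5,B):
WWWWWWWW
WWWWWBWW
WWWWWWWW
WWWWWWYW
WWWWWWWW
WWWWWWWW
After op 2 paint(4,2,K):
WWWWWWWW
WWWWWBWW
WWWWWWWW
WWWWWWYW
WWKWWWWW
WWWWWWWW
After op 3 fill(5,4,R) [45 cells changed]:
RRRRRRRR
RRRRRBRR
RRRRRRRR
RRRRRRYR
RRKRRRRR
RRRRRRRR

Answer: 45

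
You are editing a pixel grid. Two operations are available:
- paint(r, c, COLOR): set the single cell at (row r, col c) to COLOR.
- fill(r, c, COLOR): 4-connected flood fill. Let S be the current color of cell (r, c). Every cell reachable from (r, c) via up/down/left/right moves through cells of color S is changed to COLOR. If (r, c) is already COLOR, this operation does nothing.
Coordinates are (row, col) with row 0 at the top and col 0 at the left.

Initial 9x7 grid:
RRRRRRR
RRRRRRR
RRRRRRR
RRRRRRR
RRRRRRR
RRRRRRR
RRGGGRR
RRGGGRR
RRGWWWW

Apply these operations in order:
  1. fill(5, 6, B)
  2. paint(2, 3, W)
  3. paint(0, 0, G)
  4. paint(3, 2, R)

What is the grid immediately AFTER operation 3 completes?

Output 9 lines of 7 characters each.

After op 1 fill(5,6,B) [52 cells changed]:
BBBBBBB
BBBBBBB
BBBBBBB
BBBBBBB
BBBBBBB
BBBBBBB
BBGGGBB
BBGGGBB
BBGWWWW
After op 2 paint(2,3,W):
BBBBBBB
BBBBBBB
BBBWBBB
BBBBBBB
BBBBBBB
BBBBBBB
BBGGGBB
BBGGGBB
BBGWWWW
After op 3 paint(0,0,G):
GBBBBBB
BBBBBBB
BBBWBBB
BBBBBBB
BBBBBBB
BBBBBBB
BBGGGBB
BBGGGBB
BBGWWWW

Answer: GBBBBBB
BBBBBBB
BBBWBBB
BBBBBBB
BBBBBBB
BBBBBBB
BBGGGBB
BBGGGBB
BBGWWWW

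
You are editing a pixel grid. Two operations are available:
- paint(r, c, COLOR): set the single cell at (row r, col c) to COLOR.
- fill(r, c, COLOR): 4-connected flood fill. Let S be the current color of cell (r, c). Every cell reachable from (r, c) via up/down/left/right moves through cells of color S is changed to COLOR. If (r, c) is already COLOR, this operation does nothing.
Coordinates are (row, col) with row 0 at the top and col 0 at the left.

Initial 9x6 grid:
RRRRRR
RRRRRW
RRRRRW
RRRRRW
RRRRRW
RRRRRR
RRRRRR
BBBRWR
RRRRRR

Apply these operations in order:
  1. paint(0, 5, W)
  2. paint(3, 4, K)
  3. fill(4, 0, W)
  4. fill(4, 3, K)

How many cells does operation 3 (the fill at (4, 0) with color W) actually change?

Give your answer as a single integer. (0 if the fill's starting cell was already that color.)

Answer: 44

Derivation:
After op 1 paint(0,5,W):
RRRRRW
RRRRRW
RRRRRW
RRRRRW
RRRRRW
RRRRRR
RRRRRR
BBBRWR
RRRRRR
After op 2 paint(3,4,K):
RRRRRW
RRRRRW
RRRRRW
RRRRKW
RRRRRW
RRRRRR
RRRRRR
BBBRWR
RRRRRR
After op 3 fill(4,0,W) [44 cells changed]:
WWWWWW
WWWWWW
WWWWWW
WWWWKW
WWWWWW
WWWWWW
WWWWWW
BBBWWW
WWWWWW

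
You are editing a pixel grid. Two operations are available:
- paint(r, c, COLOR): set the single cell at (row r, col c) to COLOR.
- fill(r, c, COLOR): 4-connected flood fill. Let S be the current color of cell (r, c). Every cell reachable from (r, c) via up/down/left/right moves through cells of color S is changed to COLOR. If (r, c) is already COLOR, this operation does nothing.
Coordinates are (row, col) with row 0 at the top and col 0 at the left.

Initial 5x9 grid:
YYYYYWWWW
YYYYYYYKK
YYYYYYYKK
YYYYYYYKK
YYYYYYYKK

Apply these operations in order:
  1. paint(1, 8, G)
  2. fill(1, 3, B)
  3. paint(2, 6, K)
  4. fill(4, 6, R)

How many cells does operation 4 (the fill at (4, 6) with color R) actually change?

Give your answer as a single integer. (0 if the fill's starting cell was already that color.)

After op 1 paint(1,8,G):
YYYYYWWWW
YYYYYYYKG
YYYYYYYKK
YYYYYYYKK
YYYYYYYKK
After op 2 fill(1,3,B) [33 cells changed]:
BBBBBWWWW
BBBBBBBKG
BBBBBBBKK
BBBBBBBKK
BBBBBBBKK
After op 3 paint(2,6,K):
BBBBBWWWW
BBBBBBBKG
BBBBBBKKK
BBBBBBBKK
BBBBBBBKK
After op 4 fill(4,6,R) [32 cells changed]:
RRRRRWWWW
RRRRRRRKG
RRRRRRKKK
RRRRRRRKK
RRRRRRRKK

Answer: 32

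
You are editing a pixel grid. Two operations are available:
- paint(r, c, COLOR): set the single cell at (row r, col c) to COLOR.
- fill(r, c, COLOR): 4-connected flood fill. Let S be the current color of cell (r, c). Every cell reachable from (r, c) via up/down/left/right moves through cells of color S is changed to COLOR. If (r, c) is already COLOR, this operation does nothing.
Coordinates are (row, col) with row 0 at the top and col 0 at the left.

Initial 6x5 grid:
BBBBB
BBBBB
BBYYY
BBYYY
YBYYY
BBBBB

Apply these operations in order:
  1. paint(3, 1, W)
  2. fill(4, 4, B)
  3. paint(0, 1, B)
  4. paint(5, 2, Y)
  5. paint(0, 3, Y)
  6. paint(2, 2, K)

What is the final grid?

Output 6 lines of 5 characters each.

Answer: BBBYB
BBBBB
BBKBB
BWBBB
YBBBB
BBYBB

Derivation:
After op 1 paint(3,1,W):
BBBBB
BBBBB
BBYYY
BWYYY
YBYYY
BBBBB
After op 2 fill(4,4,B) [9 cells changed]:
BBBBB
BBBBB
BBBBB
BWBBB
YBBBB
BBBBB
After op 3 paint(0,1,B):
BBBBB
BBBBB
BBBBB
BWBBB
YBBBB
BBBBB
After op 4 paint(5,2,Y):
BBBBB
BBBBB
BBBBB
BWBBB
YBBBB
BBYBB
After op 5 paint(0,3,Y):
BBBYB
BBBBB
BBBBB
BWBBB
YBBBB
BBYBB
After op 6 paint(2,2,K):
BBBYB
BBBBB
BBKBB
BWBBB
YBBBB
BBYBB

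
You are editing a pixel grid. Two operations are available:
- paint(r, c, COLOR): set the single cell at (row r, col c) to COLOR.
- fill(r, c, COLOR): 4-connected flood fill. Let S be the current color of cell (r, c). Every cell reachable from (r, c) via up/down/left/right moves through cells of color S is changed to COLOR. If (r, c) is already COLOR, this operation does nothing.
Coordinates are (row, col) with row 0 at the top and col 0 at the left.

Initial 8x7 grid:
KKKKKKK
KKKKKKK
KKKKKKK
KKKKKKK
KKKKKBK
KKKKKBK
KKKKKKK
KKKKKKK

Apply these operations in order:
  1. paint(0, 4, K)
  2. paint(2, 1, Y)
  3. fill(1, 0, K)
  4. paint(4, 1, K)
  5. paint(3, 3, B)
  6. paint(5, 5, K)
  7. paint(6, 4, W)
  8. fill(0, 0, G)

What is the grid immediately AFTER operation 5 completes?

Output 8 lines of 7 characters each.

Answer: KKKKKKK
KKKKKKK
KYKKKKK
KKKBKKK
KKKKKBK
KKKKKBK
KKKKKKK
KKKKKKK

Derivation:
After op 1 paint(0,4,K):
KKKKKKK
KKKKKKK
KKKKKKK
KKKKKKK
KKKKKBK
KKKKKBK
KKKKKKK
KKKKKKK
After op 2 paint(2,1,Y):
KKKKKKK
KKKKKKK
KYKKKKK
KKKKKKK
KKKKKBK
KKKKKBK
KKKKKKK
KKKKKKK
After op 3 fill(1,0,K) [0 cells changed]:
KKKKKKK
KKKKKKK
KYKKKKK
KKKKKKK
KKKKKBK
KKKKKBK
KKKKKKK
KKKKKKK
After op 4 paint(4,1,K):
KKKKKKK
KKKKKKK
KYKKKKK
KKKKKKK
KKKKKBK
KKKKKBK
KKKKKKK
KKKKKKK
After op 5 paint(3,3,B):
KKKKKKK
KKKKKKK
KYKKKKK
KKKBKKK
KKKKKBK
KKKKKBK
KKKKKKK
KKKKKKK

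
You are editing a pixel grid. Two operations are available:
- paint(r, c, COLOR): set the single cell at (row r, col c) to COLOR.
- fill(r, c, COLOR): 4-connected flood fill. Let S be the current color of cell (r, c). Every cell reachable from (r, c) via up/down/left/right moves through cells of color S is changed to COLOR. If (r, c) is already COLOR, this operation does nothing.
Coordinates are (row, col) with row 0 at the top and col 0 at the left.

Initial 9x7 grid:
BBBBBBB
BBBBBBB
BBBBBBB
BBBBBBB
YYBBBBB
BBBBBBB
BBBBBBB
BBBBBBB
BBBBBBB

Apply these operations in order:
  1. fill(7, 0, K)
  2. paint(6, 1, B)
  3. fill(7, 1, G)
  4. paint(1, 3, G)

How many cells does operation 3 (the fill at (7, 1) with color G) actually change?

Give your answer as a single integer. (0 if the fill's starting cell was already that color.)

After op 1 fill(7,0,K) [61 cells changed]:
KKKKKKK
KKKKKKK
KKKKKKK
KKKKKKK
YYKKKKK
KKKKKKK
KKKKKKK
KKKKKKK
KKKKKKK
After op 2 paint(6,1,B):
KKKKKKK
KKKKKKK
KKKKKKK
KKKKKKK
YYKKKKK
KKKKKKK
KBKKKKK
KKKKKKK
KKKKKKK
After op 3 fill(7,1,G) [60 cells changed]:
GGGGGGG
GGGGGGG
GGGGGGG
GGGGGGG
YYGGGGG
GGGGGGG
GBGGGGG
GGGGGGG
GGGGGGG

Answer: 60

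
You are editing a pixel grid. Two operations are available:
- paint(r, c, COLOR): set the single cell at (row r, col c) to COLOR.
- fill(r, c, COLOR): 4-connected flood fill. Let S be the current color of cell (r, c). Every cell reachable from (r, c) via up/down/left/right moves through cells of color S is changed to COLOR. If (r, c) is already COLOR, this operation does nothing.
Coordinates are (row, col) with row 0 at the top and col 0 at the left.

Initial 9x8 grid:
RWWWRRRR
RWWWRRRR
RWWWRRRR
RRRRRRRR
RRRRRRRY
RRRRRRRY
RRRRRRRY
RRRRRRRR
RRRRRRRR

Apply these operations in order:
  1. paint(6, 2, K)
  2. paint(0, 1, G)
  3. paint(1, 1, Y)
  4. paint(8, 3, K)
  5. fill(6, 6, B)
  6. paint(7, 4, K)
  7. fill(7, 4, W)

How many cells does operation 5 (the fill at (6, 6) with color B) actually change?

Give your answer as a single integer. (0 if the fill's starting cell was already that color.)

After op 1 paint(6,2,K):
RWWWRRRR
RWWWRRRR
RWWWRRRR
RRRRRRRR
RRRRRRRY
RRRRRRRY
RRKRRRRY
RRRRRRRR
RRRRRRRR
After op 2 paint(0,1,G):
RGWWRRRR
RWWWRRRR
RWWWRRRR
RRRRRRRR
RRRRRRRY
RRRRRRRY
RRKRRRRY
RRRRRRRR
RRRRRRRR
After op 3 paint(1,1,Y):
RGWWRRRR
RYWWRRRR
RWWWRRRR
RRRRRRRR
RRRRRRRY
RRRRRRRY
RRKRRRRY
RRRRRRRR
RRRRRRRR
After op 4 paint(8,3,K):
RGWWRRRR
RYWWRRRR
RWWWRRRR
RRRRRRRR
RRRRRRRY
RRRRRRRY
RRKRRRRY
RRRRRRRR
RRRKRRRR
After op 5 fill(6,6,B) [58 cells changed]:
BGWWBBBB
BYWWBBBB
BWWWBBBB
BBBBBBBB
BBBBBBBY
BBBBBBBY
BBKBBBBY
BBBBBBBB
BBBKBBBB

Answer: 58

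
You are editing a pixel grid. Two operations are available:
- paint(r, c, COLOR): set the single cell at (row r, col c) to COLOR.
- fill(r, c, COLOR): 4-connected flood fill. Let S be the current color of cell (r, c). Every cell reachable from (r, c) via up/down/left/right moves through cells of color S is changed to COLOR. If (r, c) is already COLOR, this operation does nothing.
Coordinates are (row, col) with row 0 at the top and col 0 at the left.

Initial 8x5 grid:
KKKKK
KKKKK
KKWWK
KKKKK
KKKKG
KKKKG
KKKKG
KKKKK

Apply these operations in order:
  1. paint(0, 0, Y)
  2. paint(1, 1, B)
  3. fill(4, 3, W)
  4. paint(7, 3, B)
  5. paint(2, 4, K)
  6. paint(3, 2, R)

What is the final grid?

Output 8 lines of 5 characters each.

Answer: YWWWW
WBWWW
WWWWK
WWRWW
WWWWG
WWWWG
WWWWG
WWWBW

Derivation:
After op 1 paint(0,0,Y):
YKKKK
KKKKK
KKWWK
KKKKK
KKKKG
KKKKG
KKKKG
KKKKK
After op 2 paint(1,1,B):
YKKKK
KBKKK
KKWWK
KKKKK
KKKKG
KKKKG
KKKKG
KKKKK
After op 3 fill(4,3,W) [33 cells changed]:
YWWWW
WBWWW
WWWWW
WWWWW
WWWWG
WWWWG
WWWWG
WWWWW
After op 4 paint(7,3,B):
YWWWW
WBWWW
WWWWW
WWWWW
WWWWG
WWWWG
WWWWG
WWWBW
After op 5 paint(2,4,K):
YWWWW
WBWWW
WWWWK
WWWWW
WWWWG
WWWWG
WWWWG
WWWBW
After op 6 paint(3,2,R):
YWWWW
WBWWW
WWWWK
WWRWW
WWWWG
WWWWG
WWWWG
WWWBW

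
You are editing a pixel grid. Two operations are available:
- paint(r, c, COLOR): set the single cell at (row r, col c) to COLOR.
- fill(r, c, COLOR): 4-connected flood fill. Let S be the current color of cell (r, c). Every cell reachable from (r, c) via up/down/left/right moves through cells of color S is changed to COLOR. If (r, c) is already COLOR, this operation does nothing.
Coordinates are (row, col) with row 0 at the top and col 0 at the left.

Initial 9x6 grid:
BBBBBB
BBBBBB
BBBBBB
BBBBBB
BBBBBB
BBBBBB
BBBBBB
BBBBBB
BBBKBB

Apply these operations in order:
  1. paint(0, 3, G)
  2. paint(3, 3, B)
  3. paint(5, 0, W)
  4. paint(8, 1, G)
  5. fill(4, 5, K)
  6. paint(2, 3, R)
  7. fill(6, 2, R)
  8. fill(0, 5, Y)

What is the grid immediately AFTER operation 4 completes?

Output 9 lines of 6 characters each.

After op 1 paint(0,3,G):
BBBGBB
BBBBBB
BBBBBB
BBBBBB
BBBBBB
BBBBBB
BBBBBB
BBBBBB
BBBKBB
After op 2 paint(3,3,B):
BBBGBB
BBBBBB
BBBBBB
BBBBBB
BBBBBB
BBBBBB
BBBBBB
BBBBBB
BBBKBB
After op 3 paint(5,0,W):
BBBGBB
BBBBBB
BBBBBB
BBBBBB
BBBBBB
WBBBBB
BBBBBB
BBBBBB
BBBKBB
After op 4 paint(8,1,G):
BBBGBB
BBBBBB
BBBBBB
BBBBBB
BBBBBB
WBBBBB
BBBBBB
BBBBBB
BGBKBB

Answer: BBBGBB
BBBBBB
BBBBBB
BBBBBB
BBBBBB
WBBBBB
BBBBBB
BBBBBB
BGBKBB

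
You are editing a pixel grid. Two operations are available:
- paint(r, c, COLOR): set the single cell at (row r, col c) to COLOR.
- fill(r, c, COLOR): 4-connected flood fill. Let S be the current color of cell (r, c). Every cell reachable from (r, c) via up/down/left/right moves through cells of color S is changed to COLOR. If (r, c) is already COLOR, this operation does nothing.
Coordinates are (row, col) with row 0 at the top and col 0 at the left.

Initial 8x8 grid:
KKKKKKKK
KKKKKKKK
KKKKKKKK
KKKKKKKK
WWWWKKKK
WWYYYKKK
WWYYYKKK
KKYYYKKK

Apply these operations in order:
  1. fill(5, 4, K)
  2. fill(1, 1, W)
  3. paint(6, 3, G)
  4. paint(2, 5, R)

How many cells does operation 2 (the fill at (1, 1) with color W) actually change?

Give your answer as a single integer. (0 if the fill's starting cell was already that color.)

Answer: 56

Derivation:
After op 1 fill(5,4,K) [9 cells changed]:
KKKKKKKK
KKKKKKKK
KKKKKKKK
KKKKKKKK
WWWWKKKK
WWKKKKKK
WWKKKKKK
KKKKKKKK
After op 2 fill(1,1,W) [56 cells changed]:
WWWWWWWW
WWWWWWWW
WWWWWWWW
WWWWWWWW
WWWWWWWW
WWWWWWWW
WWWWWWWW
WWWWWWWW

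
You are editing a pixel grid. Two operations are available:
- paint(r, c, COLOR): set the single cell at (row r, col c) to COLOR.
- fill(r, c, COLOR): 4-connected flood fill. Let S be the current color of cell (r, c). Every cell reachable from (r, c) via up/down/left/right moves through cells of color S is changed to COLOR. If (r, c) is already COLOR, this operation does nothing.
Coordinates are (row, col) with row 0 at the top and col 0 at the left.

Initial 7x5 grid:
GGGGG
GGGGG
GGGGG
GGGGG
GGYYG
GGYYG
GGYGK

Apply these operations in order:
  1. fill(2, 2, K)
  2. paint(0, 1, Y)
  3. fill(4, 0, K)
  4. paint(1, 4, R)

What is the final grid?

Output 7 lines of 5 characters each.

After op 1 fill(2,2,K) [28 cells changed]:
KKKKK
KKKKK
KKKKK
KKKKK
KKYYK
KKYYK
KKYGK
After op 2 paint(0,1,Y):
KYKKK
KKKKK
KKKKK
KKKKK
KKYYK
KKYYK
KKYGK
After op 3 fill(4,0,K) [0 cells changed]:
KYKKK
KKKKK
KKKKK
KKKKK
KKYYK
KKYYK
KKYGK
After op 4 paint(1,4,R):
KYKKK
KKKKR
KKKKK
KKKKK
KKYYK
KKYYK
KKYGK

Answer: KYKKK
KKKKR
KKKKK
KKKKK
KKYYK
KKYYK
KKYGK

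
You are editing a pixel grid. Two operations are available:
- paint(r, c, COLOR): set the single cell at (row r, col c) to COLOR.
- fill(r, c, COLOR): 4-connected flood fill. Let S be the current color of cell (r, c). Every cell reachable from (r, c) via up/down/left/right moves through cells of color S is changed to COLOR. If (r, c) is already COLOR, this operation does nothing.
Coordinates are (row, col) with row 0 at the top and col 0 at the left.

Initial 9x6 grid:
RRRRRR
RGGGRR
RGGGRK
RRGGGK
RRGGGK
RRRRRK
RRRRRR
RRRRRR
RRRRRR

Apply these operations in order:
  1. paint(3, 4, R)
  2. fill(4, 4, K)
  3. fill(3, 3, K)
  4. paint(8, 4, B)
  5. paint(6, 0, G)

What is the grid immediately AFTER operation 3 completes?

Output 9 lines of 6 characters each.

After op 1 paint(3,4,R):
RRRRRR
RGGGRR
RGGGRK
RRGGRK
RRGGGK
RRRRRK
RRRRRR
RRRRRR
RRRRRR
After op 2 fill(4,4,K) [11 cells changed]:
RRRRRR
RKKKRR
RKKKRK
RRKKRK
RRKKKK
RRRRRK
RRRRRR
RRRRRR
RRRRRR
After op 3 fill(3,3,K) [0 cells changed]:
RRRRRR
RKKKRR
RKKKRK
RRKKRK
RRKKKK
RRRRRK
RRRRRR
RRRRRR
RRRRRR

Answer: RRRRRR
RKKKRR
RKKKRK
RRKKRK
RRKKKK
RRRRRK
RRRRRR
RRRRRR
RRRRRR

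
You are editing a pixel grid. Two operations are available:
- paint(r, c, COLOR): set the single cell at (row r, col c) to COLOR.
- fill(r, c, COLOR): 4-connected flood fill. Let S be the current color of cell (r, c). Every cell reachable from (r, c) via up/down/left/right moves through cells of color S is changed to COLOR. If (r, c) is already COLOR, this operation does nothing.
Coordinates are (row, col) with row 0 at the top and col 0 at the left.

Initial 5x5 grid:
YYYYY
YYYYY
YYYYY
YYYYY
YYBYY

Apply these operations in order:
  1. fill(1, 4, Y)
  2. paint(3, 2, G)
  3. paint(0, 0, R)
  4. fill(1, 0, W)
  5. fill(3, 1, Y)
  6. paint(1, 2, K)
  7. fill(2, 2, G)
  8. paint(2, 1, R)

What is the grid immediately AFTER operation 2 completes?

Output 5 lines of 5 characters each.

After op 1 fill(1,4,Y) [0 cells changed]:
YYYYY
YYYYY
YYYYY
YYYYY
YYBYY
After op 2 paint(3,2,G):
YYYYY
YYYYY
YYYYY
YYGYY
YYBYY

Answer: YYYYY
YYYYY
YYYYY
YYGYY
YYBYY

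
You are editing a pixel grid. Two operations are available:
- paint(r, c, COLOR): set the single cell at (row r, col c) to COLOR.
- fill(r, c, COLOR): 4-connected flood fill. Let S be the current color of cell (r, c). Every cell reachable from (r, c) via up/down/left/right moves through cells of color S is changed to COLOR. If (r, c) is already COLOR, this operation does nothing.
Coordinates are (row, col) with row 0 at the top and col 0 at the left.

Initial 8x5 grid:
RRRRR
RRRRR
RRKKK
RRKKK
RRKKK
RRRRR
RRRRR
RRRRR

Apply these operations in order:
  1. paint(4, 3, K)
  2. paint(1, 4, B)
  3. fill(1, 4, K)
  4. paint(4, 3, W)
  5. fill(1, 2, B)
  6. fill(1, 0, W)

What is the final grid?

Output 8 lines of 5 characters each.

After op 1 paint(4,3,K):
RRRRR
RRRRR
RRKKK
RRKKK
RRKKK
RRRRR
RRRRR
RRRRR
After op 2 paint(1,4,B):
RRRRR
RRRRB
RRKKK
RRKKK
RRKKK
RRRRR
RRRRR
RRRRR
After op 3 fill(1,4,K) [1 cells changed]:
RRRRR
RRRRK
RRKKK
RRKKK
RRKKK
RRRRR
RRRRR
RRRRR
After op 4 paint(4,3,W):
RRRRR
RRRRK
RRKKK
RRKKK
RRKWK
RRRRR
RRRRR
RRRRR
After op 5 fill(1,2,B) [30 cells changed]:
BBBBB
BBBBK
BBKKK
BBKKK
BBKWK
BBBBB
BBBBB
BBBBB
After op 6 fill(1,0,W) [30 cells changed]:
WWWWW
WWWWK
WWKKK
WWKKK
WWKWK
WWWWW
WWWWW
WWWWW

Answer: WWWWW
WWWWK
WWKKK
WWKKK
WWKWK
WWWWW
WWWWW
WWWWW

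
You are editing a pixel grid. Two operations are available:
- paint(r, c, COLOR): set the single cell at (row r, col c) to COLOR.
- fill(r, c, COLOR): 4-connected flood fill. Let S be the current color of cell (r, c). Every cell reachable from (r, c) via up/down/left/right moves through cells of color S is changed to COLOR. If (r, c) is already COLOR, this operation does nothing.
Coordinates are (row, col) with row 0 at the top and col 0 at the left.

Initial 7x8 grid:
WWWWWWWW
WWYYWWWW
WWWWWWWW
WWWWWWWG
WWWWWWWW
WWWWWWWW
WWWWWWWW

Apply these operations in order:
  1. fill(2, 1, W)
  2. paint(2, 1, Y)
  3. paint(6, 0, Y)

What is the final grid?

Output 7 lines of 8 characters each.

After op 1 fill(2,1,W) [0 cells changed]:
WWWWWWWW
WWYYWWWW
WWWWWWWW
WWWWWWWG
WWWWWWWW
WWWWWWWW
WWWWWWWW
After op 2 paint(2,1,Y):
WWWWWWWW
WWYYWWWW
WYWWWWWW
WWWWWWWG
WWWWWWWW
WWWWWWWW
WWWWWWWW
After op 3 paint(6,0,Y):
WWWWWWWW
WWYYWWWW
WYWWWWWW
WWWWWWWG
WWWWWWWW
WWWWWWWW
YWWWWWWW

Answer: WWWWWWWW
WWYYWWWW
WYWWWWWW
WWWWWWWG
WWWWWWWW
WWWWWWWW
YWWWWWWW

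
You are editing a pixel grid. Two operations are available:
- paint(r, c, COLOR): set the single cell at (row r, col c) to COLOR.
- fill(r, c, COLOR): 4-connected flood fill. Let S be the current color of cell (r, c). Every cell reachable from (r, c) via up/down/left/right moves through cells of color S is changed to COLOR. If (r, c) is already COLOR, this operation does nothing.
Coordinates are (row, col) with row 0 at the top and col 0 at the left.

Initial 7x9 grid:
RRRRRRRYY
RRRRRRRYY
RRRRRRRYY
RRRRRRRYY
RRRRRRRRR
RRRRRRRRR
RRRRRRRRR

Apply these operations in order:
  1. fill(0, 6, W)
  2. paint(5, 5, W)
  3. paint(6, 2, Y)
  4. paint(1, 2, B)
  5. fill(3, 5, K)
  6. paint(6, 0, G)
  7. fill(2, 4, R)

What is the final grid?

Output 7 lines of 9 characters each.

After op 1 fill(0,6,W) [55 cells changed]:
WWWWWWWYY
WWWWWWWYY
WWWWWWWYY
WWWWWWWYY
WWWWWWWWW
WWWWWWWWW
WWWWWWWWW
After op 2 paint(5,5,W):
WWWWWWWYY
WWWWWWWYY
WWWWWWWYY
WWWWWWWYY
WWWWWWWWW
WWWWWWWWW
WWWWWWWWW
After op 3 paint(6,2,Y):
WWWWWWWYY
WWWWWWWYY
WWWWWWWYY
WWWWWWWYY
WWWWWWWWW
WWWWWWWWW
WWYWWWWWW
After op 4 paint(1,2,B):
WWWWWWWYY
WWBWWWWYY
WWWWWWWYY
WWWWWWWYY
WWWWWWWWW
WWWWWWWWW
WWYWWWWWW
After op 5 fill(3,5,K) [53 cells changed]:
KKKKKKKYY
KKBKKKKYY
KKKKKKKYY
KKKKKKKYY
KKKKKKKKK
KKKKKKKKK
KKYKKKKKK
After op 6 paint(6,0,G):
KKKKKKKYY
KKBKKKKYY
KKKKKKKYY
KKKKKKKYY
KKKKKKKKK
KKKKKKKKK
GKYKKKKKK
After op 7 fill(2,4,R) [52 cells changed]:
RRRRRRRYY
RRBRRRRYY
RRRRRRRYY
RRRRRRRYY
RRRRRRRRR
RRRRRRRRR
GRYRRRRRR

Answer: RRRRRRRYY
RRBRRRRYY
RRRRRRRYY
RRRRRRRYY
RRRRRRRRR
RRRRRRRRR
GRYRRRRRR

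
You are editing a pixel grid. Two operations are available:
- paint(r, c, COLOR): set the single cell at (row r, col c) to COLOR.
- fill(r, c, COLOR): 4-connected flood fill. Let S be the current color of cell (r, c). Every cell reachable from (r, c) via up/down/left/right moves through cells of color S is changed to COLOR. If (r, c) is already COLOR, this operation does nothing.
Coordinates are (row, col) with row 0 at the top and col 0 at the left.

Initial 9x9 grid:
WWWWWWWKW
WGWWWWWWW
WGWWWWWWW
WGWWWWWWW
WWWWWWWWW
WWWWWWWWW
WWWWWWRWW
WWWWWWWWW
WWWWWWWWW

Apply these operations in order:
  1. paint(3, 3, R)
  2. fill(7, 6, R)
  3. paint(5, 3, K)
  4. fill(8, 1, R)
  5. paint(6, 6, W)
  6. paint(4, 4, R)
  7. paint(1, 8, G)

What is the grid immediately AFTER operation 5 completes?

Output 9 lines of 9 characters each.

After op 1 paint(3,3,R):
WWWWWWWKW
WGWWWWWWW
WGWWWWWWW
WGWRWWWWW
WWWWWWWWW
WWWWWWWWW
WWWWWWRWW
WWWWWWWWW
WWWWWWWWW
After op 2 fill(7,6,R) [75 cells changed]:
RRRRRRRKR
RGRRRRRRR
RGRRRRRRR
RGRRRRRRR
RRRRRRRRR
RRRRRRRRR
RRRRRRRRR
RRRRRRRRR
RRRRRRRRR
After op 3 paint(5,3,K):
RRRRRRRKR
RGRRRRRRR
RGRRRRRRR
RGRRRRRRR
RRRRRRRRR
RRRKRRRRR
RRRRRRRRR
RRRRRRRRR
RRRRRRRRR
After op 4 fill(8,1,R) [0 cells changed]:
RRRRRRRKR
RGRRRRRRR
RGRRRRRRR
RGRRRRRRR
RRRRRRRRR
RRRKRRRRR
RRRRRRRRR
RRRRRRRRR
RRRRRRRRR
After op 5 paint(6,6,W):
RRRRRRRKR
RGRRRRRRR
RGRRRRRRR
RGRRRRRRR
RRRRRRRRR
RRRKRRRRR
RRRRRRWRR
RRRRRRRRR
RRRRRRRRR

Answer: RRRRRRRKR
RGRRRRRRR
RGRRRRRRR
RGRRRRRRR
RRRRRRRRR
RRRKRRRRR
RRRRRRWRR
RRRRRRRRR
RRRRRRRRR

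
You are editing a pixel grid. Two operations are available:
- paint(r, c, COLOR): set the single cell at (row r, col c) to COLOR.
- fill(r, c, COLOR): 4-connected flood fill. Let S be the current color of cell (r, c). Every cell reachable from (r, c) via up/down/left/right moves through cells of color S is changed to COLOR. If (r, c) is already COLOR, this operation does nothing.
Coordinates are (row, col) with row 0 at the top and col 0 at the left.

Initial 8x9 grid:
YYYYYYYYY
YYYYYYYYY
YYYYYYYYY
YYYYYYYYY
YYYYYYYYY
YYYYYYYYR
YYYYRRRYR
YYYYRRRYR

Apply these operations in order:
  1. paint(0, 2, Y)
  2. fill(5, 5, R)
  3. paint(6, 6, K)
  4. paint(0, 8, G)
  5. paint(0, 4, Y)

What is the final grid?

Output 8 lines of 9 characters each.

Answer: RRRRYRRRG
RRRRRRRRR
RRRRRRRRR
RRRRRRRRR
RRRRRRRRR
RRRRRRRRR
RRRRRRKRR
RRRRRRRRR

Derivation:
After op 1 paint(0,2,Y):
YYYYYYYYY
YYYYYYYYY
YYYYYYYYY
YYYYYYYYY
YYYYYYYYY
YYYYYYYYR
YYYYRRRYR
YYYYRRRYR
After op 2 fill(5,5,R) [63 cells changed]:
RRRRRRRRR
RRRRRRRRR
RRRRRRRRR
RRRRRRRRR
RRRRRRRRR
RRRRRRRRR
RRRRRRRRR
RRRRRRRRR
After op 3 paint(6,6,K):
RRRRRRRRR
RRRRRRRRR
RRRRRRRRR
RRRRRRRRR
RRRRRRRRR
RRRRRRRRR
RRRRRRKRR
RRRRRRRRR
After op 4 paint(0,8,G):
RRRRRRRRG
RRRRRRRRR
RRRRRRRRR
RRRRRRRRR
RRRRRRRRR
RRRRRRRRR
RRRRRRKRR
RRRRRRRRR
After op 5 paint(0,4,Y):
RRRRYRRRG
RRRRRRRRR
RRRRRRRRR
RRRRRRRRR
RRRRRRRRR
RRRRRRRRR
RRRRRRKRR
RRRRRRRRR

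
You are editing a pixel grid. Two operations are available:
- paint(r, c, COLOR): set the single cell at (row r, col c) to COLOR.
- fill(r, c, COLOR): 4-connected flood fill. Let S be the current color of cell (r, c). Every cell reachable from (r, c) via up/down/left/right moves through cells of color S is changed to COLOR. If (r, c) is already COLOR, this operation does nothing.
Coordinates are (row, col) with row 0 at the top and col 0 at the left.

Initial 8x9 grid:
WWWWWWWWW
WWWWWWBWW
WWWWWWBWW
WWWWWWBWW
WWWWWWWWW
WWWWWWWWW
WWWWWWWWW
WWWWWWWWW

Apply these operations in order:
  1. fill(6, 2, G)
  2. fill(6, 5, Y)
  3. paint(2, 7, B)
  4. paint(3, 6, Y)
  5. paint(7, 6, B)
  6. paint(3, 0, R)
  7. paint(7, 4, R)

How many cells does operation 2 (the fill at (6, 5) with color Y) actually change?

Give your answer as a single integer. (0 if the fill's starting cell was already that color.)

After op 1 fill(6,2,G) [69 cells changed]:
GGGGGGGGG
GGGGGGBGG
GGGGGGBGG
GGGGGGBGG
GGGGGGGGG
GGGGGGGGG
GGGGGGGGG
GGGGGGGGG
After op 2 fill(6,5,Y) [69 cells changed]:
YYYYYYYYY
YYYYYYBYY
YYYYYYBYY
YYYYYYBYY
YYYYYYYYY
YYYYYYYYY
YYYYYYYYY
YYYYYYYYY

Answer: 69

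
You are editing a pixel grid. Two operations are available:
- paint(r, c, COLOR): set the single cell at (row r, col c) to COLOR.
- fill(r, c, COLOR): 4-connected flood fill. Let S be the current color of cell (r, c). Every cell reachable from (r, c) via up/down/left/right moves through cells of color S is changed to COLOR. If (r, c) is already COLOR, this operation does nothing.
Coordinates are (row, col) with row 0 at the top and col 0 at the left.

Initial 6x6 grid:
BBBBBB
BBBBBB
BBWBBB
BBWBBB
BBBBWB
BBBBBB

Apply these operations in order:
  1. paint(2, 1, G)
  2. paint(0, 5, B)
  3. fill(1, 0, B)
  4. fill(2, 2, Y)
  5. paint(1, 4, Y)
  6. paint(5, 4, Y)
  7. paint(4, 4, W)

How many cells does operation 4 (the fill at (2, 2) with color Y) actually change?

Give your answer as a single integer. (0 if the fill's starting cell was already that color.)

Answer: 2

Derivation:
After op 1 paint(2,1,G):
BBBBBB
BBBBBB
BGWBBB
BBWBBB
BBBBWB
BBBBBB
After op 2 paint(0,5,B):
BBBBBB
BBBBBB
BGWBBB
BBWBBB
BBBBWB
BBBBBB
After op 3 fill(1,0,B) [0 cells changed]:
BBBBBB
BBBBBB
BGWBBB
BBWBBB
BBBBWB
BBBBBB
After op 4 fill(2,2,Y) [2 cells changed]:
BBBBBB
BBBBBB
BGYBBB
BBYBBB
BBBBWB
BBBBBB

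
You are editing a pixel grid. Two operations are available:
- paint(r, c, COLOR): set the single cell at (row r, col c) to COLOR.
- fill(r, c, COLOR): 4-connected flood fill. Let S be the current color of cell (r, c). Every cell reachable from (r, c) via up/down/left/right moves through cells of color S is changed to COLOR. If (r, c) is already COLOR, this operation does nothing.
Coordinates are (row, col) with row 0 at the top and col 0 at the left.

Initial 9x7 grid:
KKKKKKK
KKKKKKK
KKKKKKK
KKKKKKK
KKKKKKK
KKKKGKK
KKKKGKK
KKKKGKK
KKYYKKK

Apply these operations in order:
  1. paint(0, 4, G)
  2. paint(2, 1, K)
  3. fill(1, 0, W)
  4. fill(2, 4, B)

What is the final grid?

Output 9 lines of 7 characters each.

Answer: BBBBGBB
BBBBBBB
BBBBBBB
BBBBBBB
BBBBBBB
BBBBGBB
BBBBGBB
BBBBGBB
BBYYBBB

Derivation:
After op 1 paint(0,4,G):
KKKKGKK
KKKKKKK
KKKKKKK
KKKKKKK
KKKKKKK
KKKKGKK
KKKKGKK
KKKKGKK
KKYYKKK
After op 2 paint(2,1,K):
KKKKGKK
KKKKKKK
KKKKKKK
KKKKKKK
KKKKKKK
KKKKGKK
KKKKGKK
KKKKGKK
KKYYKKK
After op 3 fill(1,0,W) [57 cells changed]:
WWWWGWW
WWWWWWW
WWWWWWW
WWWWWWW
WWWWWWW
WWWWGWW
WWWWGWW
WWWWGWW
WWYYWWW
After op 4 fill(2,4,B) [57 cells changed]:
BBBBGBB
BBBBBBB
BBBBBBB
BBBBBBB
BBBBBBB
BBBBGBB
BBBBGBB
BBBBGBB
BBYYBBB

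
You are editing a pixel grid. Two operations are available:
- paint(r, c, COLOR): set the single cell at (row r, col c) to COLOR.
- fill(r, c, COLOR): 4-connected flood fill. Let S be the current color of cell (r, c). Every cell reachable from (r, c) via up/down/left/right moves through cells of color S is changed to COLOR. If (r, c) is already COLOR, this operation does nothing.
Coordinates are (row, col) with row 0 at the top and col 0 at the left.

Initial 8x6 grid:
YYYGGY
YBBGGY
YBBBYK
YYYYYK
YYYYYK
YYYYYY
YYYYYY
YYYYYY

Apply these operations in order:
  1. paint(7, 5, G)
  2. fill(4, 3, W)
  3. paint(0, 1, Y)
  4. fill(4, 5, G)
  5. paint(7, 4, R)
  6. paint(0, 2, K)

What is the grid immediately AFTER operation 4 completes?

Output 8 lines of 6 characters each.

Answer: WYWGGY
WBBGGY
WBBBWG
WWWWWG
WWWWWG
WWWWWW
WWWWWW
WWWWWG

Derivation:
After op 1 paint(7,5,G):
YYYGGY
YBBGGY
YBBBYK
YYYYYK
YYYYYK
YYYYYY
YYYYYY
YYYYYG
After op 2 fill(4,3,W) [33 cells changed]:
WWWGGY
WBBGGY
WBBBWK
WWWWWK
WWWWWK
WWWWWW
WWWWWW
WWWWWG
After op 3 paint(0,1,Y):
WYWGGY
WBBGGY
WBBBWK
WWWWWK
WWWWWK
WWWWWW
WWWWWW
WWWWWG
After op 4 fill(4,5,G) [3 cells changed]:
WYWGGY
WBBGGY
WBBBWG
WWWWWG
WWWWWG
WWWWWW
WWWWWW
WWWWWG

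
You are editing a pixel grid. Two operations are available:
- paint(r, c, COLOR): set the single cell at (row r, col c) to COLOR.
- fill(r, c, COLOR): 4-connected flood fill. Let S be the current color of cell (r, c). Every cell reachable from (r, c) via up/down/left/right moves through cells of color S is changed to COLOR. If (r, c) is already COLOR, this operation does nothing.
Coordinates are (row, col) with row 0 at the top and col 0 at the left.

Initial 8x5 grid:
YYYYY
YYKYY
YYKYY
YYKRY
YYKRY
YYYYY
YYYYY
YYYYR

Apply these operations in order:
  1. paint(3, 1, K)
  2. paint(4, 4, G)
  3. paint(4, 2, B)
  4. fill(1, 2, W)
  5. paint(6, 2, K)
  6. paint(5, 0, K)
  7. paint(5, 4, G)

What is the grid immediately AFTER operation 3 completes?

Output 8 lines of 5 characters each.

Answer: YYYYY
YYKYY
YYKYY
YKKRY
YYBRG
YYYYY
YYYYY
YYYYR

Derivation:
After op 1 paint(3,1,K):
YYYYY
YYKYY
YYKYY
YKKRY
YYKRY
YYYYY
YYYYY
YYYYR
After op 2 paint(4,4,G):
YYYYY
YYKYY
YYKYY
YKKRY
YYKRG
YYYYY
YYYYY
YYYYR
After op 3 paint(4,2,B):
YYYYY
YYKYY
YYKYY
YKKRY
YYBRG
YYYYY
YYYYY
YYYYR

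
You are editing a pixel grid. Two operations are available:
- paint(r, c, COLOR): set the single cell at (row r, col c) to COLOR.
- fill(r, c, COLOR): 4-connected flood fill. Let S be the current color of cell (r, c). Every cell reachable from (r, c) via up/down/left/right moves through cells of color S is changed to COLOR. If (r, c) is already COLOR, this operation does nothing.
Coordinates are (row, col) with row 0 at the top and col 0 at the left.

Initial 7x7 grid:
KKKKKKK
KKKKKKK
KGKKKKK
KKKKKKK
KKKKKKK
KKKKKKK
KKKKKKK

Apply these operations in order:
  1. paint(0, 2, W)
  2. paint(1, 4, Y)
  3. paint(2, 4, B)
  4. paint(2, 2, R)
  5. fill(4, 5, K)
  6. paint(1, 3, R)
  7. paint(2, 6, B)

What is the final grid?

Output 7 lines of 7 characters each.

Answer: KKWKKKK
KKKRYKK
KGRKBKB
KKKKKKK
KKKKKKK
KKKKKKK
KKKKKKK

Derivation:
After op 1 paint(0,2,W):
KKWKKKK
KKKKKKK
KGKKKKK
KKKKKKK
KKKKKKK
KKKKKKK
KKKKKKK
After op 2 paint(1,4,Y):
KKWKKKK
KKKKYKK
KGKKKKK
KKKKKKK
KKKKKKK
KKKKKKK
KKKKKKK
After op 3 paint(2,4,B):
KKWKKKK
KKKKYKK
KGKKBKK
KKKKKKK
KKKKKKK
KKKKKKK
KKKKKKK
After op 4 paint(2,2,R):
KKWKKKK
KKKKYKK
KGRKBKK
KKKKKKK
KKKKKKK
KKKKKKK
KKKKKKK
After op 5 fill(4,5,K) [0 cells changed]:
KKWKKKK
KKKKYKK
KGRKBKK
KKKKKKK
KKKKKKK
KKKKKKK
KKKKKKK
After op 6 paint(1,3,R):
KKWKKKK
KKKRYKK
KGRKBKK
KKKKKKK
KKKKKKK
KKKKKKK
KKKKKKK
After op 7 paint(2,6,B):
KKWKKKK
KKKRYKK
KGRKBKB
KKKKKKK
KKKKKKK
KKKKKKK
KKKKKKK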